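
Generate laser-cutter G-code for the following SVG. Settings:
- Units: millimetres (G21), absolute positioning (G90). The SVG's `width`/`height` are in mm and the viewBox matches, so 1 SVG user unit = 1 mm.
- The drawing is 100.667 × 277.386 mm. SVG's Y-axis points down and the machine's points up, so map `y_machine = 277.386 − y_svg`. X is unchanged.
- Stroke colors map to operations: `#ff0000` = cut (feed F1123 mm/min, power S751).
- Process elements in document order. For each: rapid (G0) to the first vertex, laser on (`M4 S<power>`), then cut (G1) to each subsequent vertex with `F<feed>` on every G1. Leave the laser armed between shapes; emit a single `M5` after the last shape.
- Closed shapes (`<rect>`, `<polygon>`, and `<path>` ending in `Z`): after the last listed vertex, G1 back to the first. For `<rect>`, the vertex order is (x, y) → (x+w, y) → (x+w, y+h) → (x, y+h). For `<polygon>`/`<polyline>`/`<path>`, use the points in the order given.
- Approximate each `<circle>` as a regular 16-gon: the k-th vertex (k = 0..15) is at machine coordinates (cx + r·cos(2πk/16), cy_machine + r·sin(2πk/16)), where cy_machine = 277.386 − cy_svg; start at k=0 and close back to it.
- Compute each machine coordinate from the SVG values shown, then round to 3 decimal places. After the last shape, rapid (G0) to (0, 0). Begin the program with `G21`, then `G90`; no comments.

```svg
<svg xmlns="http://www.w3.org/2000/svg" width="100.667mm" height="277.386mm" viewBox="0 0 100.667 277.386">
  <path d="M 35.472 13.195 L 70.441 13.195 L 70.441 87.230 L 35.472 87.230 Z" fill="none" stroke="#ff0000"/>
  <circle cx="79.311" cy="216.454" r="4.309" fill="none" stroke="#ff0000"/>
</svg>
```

G21
G90
G0 X35.472 Y264.191
M4 S751
G1 X70.441 Y264.191 F1123
G1 X70.441 Y190.156 F1123
G1 X35.472 Y190.156 F1123
G1 X35.472 Y264.191 F1123
G0 X83.620 Y60.932
M4 S751
G1 X83.292 Y62.581 F1123
G1 X82.358 Y63.979 F1123
G1 X80.960 Y64.913 F1123
G1 X79.311 Y65.241 F1123
G1 X77.662 Y64.913 F1123
G1 X76.264 Y63.979 F1123
G1 X75.330 Y62.581 F1123
G1 X75.002 Y60.932 F1123
G1 X75.330 Y59.283 F1123
G1 X76.264 Y57.885 F1123
G1 X77.662 Y56.951 F1123
G1 X79.311 Y56.623 F1123
G1 X80.960 Y56.951 F1123
G1 X82.358 Y57.885 F1123
G1 X83.292 Y59.283 F1123
G1 X83.620 Y60.932 F1123
M5
G0 X0.000 Y0.000

1 u = 1 mm; y_m = 277.386 − y.

[1] `<path>` rectangle, #ff0000→cut S751 F1123: (35.472,264.191) → (70.441,264.191) → (70.441,190.156) → (35.472,190.156) → (35.472,264.191) (closed)

[2] `<circle>` circle, #ff0000→cut S751 F1123: (83.620,60.932) → (83.292,62.581) → (82.358,63.979) → (80.960,64.913) → (79.311,65.241) → (77.662,64.913) → (76.264,63.979) → (75.330,62.581) → (75.002,60.932) → (75.330,59.283) → (76.264,57.885) → (77.662,56.951) → (79.311,56.623) → (80.960,56.951) → (82.358,57.885) → (83.292,59.283) → (83.620,60.932) (closed)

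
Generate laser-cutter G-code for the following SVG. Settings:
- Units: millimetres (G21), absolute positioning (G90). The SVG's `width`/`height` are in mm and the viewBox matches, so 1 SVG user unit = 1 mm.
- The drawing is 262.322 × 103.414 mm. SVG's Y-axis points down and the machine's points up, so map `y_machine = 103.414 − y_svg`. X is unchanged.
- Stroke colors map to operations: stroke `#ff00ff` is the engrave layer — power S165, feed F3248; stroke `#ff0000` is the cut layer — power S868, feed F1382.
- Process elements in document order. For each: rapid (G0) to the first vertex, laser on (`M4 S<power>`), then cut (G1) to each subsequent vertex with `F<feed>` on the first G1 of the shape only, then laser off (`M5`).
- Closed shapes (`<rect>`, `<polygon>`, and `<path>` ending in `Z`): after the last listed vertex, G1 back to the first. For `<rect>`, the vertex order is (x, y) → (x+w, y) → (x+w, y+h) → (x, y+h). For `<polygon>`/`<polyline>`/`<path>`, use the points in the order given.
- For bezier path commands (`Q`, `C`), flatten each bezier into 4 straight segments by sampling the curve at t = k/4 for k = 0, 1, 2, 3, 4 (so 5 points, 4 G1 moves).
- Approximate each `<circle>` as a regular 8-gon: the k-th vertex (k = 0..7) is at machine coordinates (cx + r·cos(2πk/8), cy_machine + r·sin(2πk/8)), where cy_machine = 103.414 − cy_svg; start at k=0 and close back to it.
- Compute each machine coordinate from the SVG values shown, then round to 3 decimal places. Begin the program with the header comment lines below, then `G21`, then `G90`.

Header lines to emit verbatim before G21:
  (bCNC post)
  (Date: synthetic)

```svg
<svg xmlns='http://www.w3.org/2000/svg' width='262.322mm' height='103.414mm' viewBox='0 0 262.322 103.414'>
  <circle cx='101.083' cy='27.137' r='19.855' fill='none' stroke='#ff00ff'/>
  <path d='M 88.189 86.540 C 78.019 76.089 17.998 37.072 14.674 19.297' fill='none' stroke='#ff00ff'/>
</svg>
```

viewBox `0 0 262.322 103.414` with mm width/height → 1 unit = 1 mm. Flip: y_m = 103.414 − y_svg.

**Shape 1** — `<circle>` circle, stroke `#ff00ff` → engrave (S165, F3248). Machine vertices: (120.938,76.277) → (115.123,90.317) → (101.083,96.132) → (87.043,90.317) → (81.228,76.277) → (87.043,62.237) → (101.083,56.422) → (115.123,62.237) → (120.938,76.277). Closed: final G1 returns to the first vertex.

**Shape 2** — `<path>` cubic bezier, stroke `#ff00ff` → engrave (S165, F3248). Control points (SVG): P0=(88.189,86.540), P1=(78.019,76.089), P2=(17.998,37.072), P3=(14.674,19.297); sampled at t=k/4. Machine vertices: (88.189,16.874) → (72.879,29.290) → (48.864,47.749) → (26.133,67.581) → (14.674,84.117). Open path.

(bCNC post)
(Date: synthetic)
G21
G90
G0 X120.938 Y76.277
M4 S165
G1 X115.123 Y90.317 F3248
G1 X101.083 Y96.132
G1 X87.043 Y90.317
G1 X81.228 Y76.277
G1 X87.043 Y62.237
G1 X101.083 Y56.422
G1 X115.123 Y62.237
G1 X120.938 Y76.277
M5
G0 X88.189 Y16.874
M4 S165
G1 X72.879 Y29.290 F3248
G1 X48.864 Y47.749
G1 X26.133 Y67.581
G1 X14.674 Y84.117
M5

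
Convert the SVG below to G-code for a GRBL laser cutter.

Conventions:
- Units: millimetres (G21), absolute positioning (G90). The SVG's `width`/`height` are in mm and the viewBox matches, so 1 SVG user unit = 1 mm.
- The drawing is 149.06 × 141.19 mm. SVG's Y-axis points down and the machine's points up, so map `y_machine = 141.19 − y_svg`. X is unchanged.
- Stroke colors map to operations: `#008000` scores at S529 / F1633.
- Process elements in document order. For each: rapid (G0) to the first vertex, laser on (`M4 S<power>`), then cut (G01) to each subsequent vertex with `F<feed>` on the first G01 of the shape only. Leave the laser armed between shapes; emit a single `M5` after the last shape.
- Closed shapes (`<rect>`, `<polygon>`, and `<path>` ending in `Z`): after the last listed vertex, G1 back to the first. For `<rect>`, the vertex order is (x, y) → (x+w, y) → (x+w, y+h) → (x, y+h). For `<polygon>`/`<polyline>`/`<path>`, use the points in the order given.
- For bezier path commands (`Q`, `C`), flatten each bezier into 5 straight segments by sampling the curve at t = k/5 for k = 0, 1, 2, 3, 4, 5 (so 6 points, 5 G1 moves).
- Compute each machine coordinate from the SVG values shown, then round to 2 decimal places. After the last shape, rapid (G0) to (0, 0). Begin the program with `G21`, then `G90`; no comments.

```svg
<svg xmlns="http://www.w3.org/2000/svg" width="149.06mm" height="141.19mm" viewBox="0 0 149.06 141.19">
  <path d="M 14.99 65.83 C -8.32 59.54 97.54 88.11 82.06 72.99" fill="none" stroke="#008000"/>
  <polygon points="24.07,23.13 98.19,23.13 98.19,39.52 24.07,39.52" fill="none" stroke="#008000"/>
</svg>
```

G21
G90
G0 X14.99 Y75.36
M4 S529
G01 X14.50 Y75.58 F1633
G01 X32.99 Y71.20
G01 X58.43 Y66.00
G01 X78.79 Y63.74
G01 X82.06 Y68.20
G0 X24.07 Y118.06
M4 S529
G01 X98.19 Y118.06 F1633
G01 X98.19 Y101.67
G01 X24.07 Y101.67
G01 X24.07 Y118.06
M5
G0 X0.00 Y0.00

Since the viewBox matches the mm dimensions, user units are millimetres directly. The only transform is the Y-flip y_m = 141.19 − y_svg.

Shape 1 is a cubic bezier drawn with `<path>`. Its stroke #008000 means score at S529, F1633. After flipping Y the toolpath is (14.99,75.36) → (14.50,75.58) → (32.99,71.20) → (58.43,66.00) → (78.79,63.74) → (82.06,68.20).

Shape 2 is a rectangle drawn with `<polygon>`. Its stroke #008000 means score at S529, F1633. After flipping Y the toolpath is (24.07,118.06) → (98.19,118.06) → (98.19,101.67) → (24.07,101.67) → (24.07,118.06), returning to the start.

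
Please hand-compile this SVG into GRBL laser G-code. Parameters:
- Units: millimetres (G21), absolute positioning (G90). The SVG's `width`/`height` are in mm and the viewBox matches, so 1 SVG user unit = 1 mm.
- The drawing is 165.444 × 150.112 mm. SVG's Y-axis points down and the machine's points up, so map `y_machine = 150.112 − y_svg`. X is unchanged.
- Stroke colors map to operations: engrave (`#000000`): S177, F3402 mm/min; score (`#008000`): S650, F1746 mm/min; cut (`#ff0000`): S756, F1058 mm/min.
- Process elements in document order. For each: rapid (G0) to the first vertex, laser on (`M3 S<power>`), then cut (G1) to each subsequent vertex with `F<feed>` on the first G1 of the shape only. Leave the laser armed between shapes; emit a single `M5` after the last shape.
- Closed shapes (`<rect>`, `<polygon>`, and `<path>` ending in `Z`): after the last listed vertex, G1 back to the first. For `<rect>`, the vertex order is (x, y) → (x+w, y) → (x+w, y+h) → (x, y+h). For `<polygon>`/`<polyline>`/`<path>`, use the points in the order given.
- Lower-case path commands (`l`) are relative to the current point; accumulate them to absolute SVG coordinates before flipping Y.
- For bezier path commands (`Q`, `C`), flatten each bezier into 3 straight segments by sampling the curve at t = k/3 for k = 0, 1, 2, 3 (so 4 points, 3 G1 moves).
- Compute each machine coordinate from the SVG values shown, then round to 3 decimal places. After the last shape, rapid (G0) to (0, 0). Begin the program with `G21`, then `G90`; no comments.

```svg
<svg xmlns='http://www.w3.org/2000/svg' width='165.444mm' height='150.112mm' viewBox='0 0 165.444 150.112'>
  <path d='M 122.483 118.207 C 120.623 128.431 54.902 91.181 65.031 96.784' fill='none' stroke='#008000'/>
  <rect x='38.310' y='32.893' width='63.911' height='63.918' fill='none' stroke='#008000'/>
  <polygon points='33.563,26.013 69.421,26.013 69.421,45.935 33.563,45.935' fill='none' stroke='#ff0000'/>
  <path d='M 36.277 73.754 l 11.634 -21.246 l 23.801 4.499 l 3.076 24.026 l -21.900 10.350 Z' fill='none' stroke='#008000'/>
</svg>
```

G21
G90
G0 X122.483 Y31.905
M3 S650
G1 X104.510 Y34.160 F1746
G1 X75.011 Y47.992
G1 X65.031 Y53.328
G0 X38.310 Y117.219
M3 S650
G1 X102.221 Y117.219 F1746
G1 X102.221 Y53.301
G1 X38.310 Y53.301
G1 X38.310 Y117.219
G0 X33.563 Y124.099
M3 S756
G1 X69.421 Y124.099 F1058
G1 X69.421 Y104.177
G1 X33.563 Y104.177
G1 X33.563 Y124.099
G0 X36.277 Y76.358
M3 S650
G1 X47.911 Y97.604 F1746
G1 X71.712 Y93.105
G1 X74.788 Y69.079
G1 X52.888 Y58.729
G1 X36.277 Y76.358
M5
G0 X0.000 Y0.000

1 u = 1 mm; y_m = 150.112 − y.

[1] `<path>` cubic bezier, #008000→score S650 F1746: (122.483,31.905) → (104.510,34.160) → (75.011,47.992) → (65.031,53.328)

[2] `<rect>` rectangle, #008000→score S650 F1746: (38.310,117.219) → (102.221,117.219) → (102.221,53.301) → (38.310,53.301) → (38.310,117.219) (closed)

[3] `<polygon>` rectangle, #ff0000→cut S756 F1058: (33.563,124.099) → (69.421,124.099) → (69.421,104.177) → (33.563,104.177) → (33.563,124.099) (closed)

[4] `<path>` regular polygon, #008000→score S650 F1746: (36.277,76.358) → (47.911,97.604) → (71.712,93.105) → (74.788,69.079) → (52.888,58.729) → (36.277,76.358) (closed)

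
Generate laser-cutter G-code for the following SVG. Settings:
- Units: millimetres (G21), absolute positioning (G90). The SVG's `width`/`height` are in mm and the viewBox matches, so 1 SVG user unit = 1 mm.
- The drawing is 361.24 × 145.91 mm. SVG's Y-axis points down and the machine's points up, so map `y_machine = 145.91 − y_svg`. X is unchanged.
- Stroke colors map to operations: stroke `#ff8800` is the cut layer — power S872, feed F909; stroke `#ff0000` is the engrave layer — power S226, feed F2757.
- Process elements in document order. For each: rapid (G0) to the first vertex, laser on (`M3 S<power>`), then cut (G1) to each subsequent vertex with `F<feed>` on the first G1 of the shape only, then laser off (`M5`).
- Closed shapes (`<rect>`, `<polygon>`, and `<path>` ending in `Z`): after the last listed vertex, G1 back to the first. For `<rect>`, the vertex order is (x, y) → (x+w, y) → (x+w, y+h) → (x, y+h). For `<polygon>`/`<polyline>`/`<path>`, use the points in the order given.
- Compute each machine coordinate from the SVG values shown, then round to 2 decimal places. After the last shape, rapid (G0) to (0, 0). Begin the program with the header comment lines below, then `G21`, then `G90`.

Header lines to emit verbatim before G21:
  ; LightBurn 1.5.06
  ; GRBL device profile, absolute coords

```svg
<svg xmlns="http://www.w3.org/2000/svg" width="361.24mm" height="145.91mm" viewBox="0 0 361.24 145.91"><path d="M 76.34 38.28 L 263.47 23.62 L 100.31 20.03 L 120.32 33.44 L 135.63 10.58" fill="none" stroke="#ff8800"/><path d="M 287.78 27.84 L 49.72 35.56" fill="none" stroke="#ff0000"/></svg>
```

1 u = 1 mm; y_m = 145.91 − y.

[1] `<path>` open polyline, #ff8800→cut S872 F909: (76.34,107.63) → (263.47,122.29) → (100.31,125.88) → (120.32,112.47) → (135.63,135.33)

[2] `<path>` line segment, #ff0000→engrave S226 F2757: (287.78,118.07) → (49.72,110.35)

; LightBurn 1.5.06
; GRBL device profile, absolute coords
G21
G90
G0 X76.34 Y107.63
M3 S872
G1 X263.47 Y122.29 F909
G1 X100.31 Y125.88
G1 X120.32 Y112.47
G1 X135.63 Y135.33
M5
G0 X287.78 Y118.07
M3 S226
G1 X49.72 Y110.35 F2757
M5
G0 X0.00 Y0.00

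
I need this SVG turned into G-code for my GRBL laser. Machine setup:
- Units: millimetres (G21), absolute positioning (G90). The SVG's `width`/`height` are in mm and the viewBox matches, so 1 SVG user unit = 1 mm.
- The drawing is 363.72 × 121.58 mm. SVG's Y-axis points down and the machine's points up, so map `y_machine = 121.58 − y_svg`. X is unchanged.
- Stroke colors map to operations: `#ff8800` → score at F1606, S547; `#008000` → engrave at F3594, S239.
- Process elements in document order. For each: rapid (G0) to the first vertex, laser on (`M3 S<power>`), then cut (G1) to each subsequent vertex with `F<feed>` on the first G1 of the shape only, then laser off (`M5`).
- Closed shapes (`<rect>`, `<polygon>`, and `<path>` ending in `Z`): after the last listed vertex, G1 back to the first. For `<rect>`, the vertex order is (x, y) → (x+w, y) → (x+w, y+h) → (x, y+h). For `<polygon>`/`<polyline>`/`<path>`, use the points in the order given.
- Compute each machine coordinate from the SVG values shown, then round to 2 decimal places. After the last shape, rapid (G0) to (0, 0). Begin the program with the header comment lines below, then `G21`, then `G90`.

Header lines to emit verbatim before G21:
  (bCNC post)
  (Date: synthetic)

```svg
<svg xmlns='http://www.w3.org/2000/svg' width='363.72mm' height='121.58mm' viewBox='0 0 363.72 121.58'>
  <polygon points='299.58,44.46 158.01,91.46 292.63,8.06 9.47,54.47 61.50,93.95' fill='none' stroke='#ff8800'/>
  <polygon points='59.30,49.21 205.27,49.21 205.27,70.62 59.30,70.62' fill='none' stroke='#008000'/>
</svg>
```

1 u = 1 mm; y_m = 121.58 − y.

[1] `<polygon>` closed polygon, #ff8800→score S547 F1606: (299.58,77.12) → (158.01,30.12) → (292.63,113.52) → (9.47,67.11) → (61.50,27.63) → (299.58,77.12) (closed)

[2] `<polygon>` rectangle, #008000→engrave S239 F3594: (59.30,72.37) → (205.27,72.37) → (205.27,50.96) → (59.30,50.96) → (59.30,72.37) (closed)

(bCNC post)
(Date: synthetic)
G21
G90
G0 X299.58 Y77.12
M3 S547
G1 X158.01 Y30.12 F1606
G1 X292.63 Y113.52
G1 X9.47 Y67.11
G1 X61.50 Y27.63
G1 X299.58 Y77.12
M5
G0 X59.30 Y72.37
M3 S239
G1 X205.27 Y72.37 F3594
G1 X205.27 Y50.96
G1 X59.30 Y50.96
G1 X59.30 Y72.37
M5
G0 X0.00 Y0.00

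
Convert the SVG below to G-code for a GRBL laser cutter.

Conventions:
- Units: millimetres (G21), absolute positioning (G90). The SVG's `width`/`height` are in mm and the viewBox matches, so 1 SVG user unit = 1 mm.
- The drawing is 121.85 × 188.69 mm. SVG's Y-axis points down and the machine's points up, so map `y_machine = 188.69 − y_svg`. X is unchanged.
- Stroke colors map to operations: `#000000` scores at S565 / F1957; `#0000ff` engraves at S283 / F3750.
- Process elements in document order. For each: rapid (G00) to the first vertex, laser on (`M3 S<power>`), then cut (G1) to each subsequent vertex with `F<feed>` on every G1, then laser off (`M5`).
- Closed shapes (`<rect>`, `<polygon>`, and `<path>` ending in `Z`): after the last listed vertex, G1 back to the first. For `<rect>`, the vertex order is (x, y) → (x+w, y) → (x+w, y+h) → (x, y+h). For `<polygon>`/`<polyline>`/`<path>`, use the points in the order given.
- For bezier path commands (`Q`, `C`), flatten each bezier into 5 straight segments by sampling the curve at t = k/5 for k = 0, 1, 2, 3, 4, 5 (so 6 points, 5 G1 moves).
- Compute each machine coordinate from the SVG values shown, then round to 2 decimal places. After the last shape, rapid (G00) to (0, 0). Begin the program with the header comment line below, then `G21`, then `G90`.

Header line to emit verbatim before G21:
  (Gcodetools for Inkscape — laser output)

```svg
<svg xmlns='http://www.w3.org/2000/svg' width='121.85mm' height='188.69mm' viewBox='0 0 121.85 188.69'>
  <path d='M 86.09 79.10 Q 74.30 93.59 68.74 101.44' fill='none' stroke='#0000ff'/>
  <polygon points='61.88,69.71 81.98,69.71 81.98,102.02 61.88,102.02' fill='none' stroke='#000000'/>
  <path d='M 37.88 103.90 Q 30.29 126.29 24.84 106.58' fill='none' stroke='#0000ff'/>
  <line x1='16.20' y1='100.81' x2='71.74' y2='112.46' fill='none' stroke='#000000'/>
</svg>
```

Since the viewBox matches the mm dimensions, user units are millimetres directly. The only transform is the Y-flip y_m = 188.69 − y_svg.

Shape 1 is a quadratic bezier drawn with `<path>`. Its stroke #0000ff means engrave at S283, F3750. After flipping Y the toolpath is (86.09,109.59) → (81.62,104.06) → (77.65,99.06) → (74.18,94.59) → (71.21,90.66) → (68.74,87.25).

Shape 2 is a rectangle drawn with `<polygon>`. Its stroke #000000 means score at S565, F1957. After flipping Y the toolpath is (61.88,118.98) → (81.98,118.98) → (81.98,86.67) → (61.88,86.67) → (61.88,118.98), returning to the start.

Shape 3 is a quadratic bezier drawn with `<path>`. Its stroke #0000ff means engrave at S283, F3750. After flipping Y the toolpath is (37.88,84.79) → (34.93,77.52) → (32.15,73.61) → (29.54,73.08) → (27.11,75.91) → (24.84,82.11).

Shape 4 is a line segment drawn with `<line>`. Its stroke #000000 means score at S565, F1957. After flipping Y the toolpath is (16.20,87.88) → (71.74,76.23).

(Gcodetools for Inkscape — laser output)
G21
G90
G00 X86.09 Y109.59
M3 S283
G1 X81.62 Y104.06 F3750
G1 X77.65 Y99.06 F3750
G1 X74.18 Y94.59 F3750
G1 X71.21 Y90.66 F3750
G1 X68.74 Y87.25 F3750
M5
G00 X61.88 Y118.98
M3 S565
G1 X81.98 Y118.98 F1957
G1 X81.98 Y86.67 F1957
G1 X61.88 Y86.67 F1957
G1 X61.88 Y118.98 F1957
M5
G00 X37.88 Y84.79
M3 S283
G1 X34.93 Y77.52 F3750
G1 X32.15 Y73.61 F3750
G1 X29.54 Y73.08 F3750
G1 X27.11 Y75.91 F3750
G1 X24.84 Y82.11 F3750
M5
G00 X16.20 Y87.88
M3 S565
G1 X71.74 Y76.23 F1957
M5
G00 X0.00 Y0.00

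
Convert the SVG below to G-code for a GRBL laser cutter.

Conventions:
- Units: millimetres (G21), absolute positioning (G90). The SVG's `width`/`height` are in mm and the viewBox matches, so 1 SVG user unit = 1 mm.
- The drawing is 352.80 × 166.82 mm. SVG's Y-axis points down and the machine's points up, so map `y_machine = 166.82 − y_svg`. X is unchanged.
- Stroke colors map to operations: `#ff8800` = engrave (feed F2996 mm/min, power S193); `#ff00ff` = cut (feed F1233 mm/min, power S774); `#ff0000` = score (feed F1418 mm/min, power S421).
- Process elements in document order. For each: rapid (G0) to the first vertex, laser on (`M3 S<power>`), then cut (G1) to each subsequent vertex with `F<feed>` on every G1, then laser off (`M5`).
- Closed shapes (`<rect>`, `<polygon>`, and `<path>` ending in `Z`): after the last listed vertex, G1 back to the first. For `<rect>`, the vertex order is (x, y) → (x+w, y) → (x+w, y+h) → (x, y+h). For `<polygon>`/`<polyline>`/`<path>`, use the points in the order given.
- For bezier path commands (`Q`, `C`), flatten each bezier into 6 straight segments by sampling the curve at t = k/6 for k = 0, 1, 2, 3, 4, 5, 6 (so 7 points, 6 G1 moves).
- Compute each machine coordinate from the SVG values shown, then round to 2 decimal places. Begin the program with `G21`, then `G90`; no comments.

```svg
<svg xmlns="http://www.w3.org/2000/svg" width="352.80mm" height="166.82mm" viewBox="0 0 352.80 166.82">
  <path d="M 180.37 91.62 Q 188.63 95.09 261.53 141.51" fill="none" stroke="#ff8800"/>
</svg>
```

Since the viewBox matches the mm dimensions, user units are millimetres directly. The only transform is the Y-flip y_m = 166.82 − y_svg.

Shape 1 is a quadratic bezier drawn with `<path>`. Its stroke #ff8800 means engrave at S193, F2996. After flipping Y the toolpath is (180.37,75.20) → (184.92,72.85) → (193.06,68.11) → (204.79,60.99) → (220.11,51.48) → (239.03,39.59) → (261.53,25.31).

G21
G90
G0 X180.37 Y75.20
M3 S193
G1 X184.92 Y72.85 F2996
G1 X193.06 Y68.11 F2996
G1 X204.79 Y60.99 F2996
G1 X220.11 Y51.48 F2996
G1 X239.03 Y39.59 F2996
G1 X261.53 Y25.31 F2996
M5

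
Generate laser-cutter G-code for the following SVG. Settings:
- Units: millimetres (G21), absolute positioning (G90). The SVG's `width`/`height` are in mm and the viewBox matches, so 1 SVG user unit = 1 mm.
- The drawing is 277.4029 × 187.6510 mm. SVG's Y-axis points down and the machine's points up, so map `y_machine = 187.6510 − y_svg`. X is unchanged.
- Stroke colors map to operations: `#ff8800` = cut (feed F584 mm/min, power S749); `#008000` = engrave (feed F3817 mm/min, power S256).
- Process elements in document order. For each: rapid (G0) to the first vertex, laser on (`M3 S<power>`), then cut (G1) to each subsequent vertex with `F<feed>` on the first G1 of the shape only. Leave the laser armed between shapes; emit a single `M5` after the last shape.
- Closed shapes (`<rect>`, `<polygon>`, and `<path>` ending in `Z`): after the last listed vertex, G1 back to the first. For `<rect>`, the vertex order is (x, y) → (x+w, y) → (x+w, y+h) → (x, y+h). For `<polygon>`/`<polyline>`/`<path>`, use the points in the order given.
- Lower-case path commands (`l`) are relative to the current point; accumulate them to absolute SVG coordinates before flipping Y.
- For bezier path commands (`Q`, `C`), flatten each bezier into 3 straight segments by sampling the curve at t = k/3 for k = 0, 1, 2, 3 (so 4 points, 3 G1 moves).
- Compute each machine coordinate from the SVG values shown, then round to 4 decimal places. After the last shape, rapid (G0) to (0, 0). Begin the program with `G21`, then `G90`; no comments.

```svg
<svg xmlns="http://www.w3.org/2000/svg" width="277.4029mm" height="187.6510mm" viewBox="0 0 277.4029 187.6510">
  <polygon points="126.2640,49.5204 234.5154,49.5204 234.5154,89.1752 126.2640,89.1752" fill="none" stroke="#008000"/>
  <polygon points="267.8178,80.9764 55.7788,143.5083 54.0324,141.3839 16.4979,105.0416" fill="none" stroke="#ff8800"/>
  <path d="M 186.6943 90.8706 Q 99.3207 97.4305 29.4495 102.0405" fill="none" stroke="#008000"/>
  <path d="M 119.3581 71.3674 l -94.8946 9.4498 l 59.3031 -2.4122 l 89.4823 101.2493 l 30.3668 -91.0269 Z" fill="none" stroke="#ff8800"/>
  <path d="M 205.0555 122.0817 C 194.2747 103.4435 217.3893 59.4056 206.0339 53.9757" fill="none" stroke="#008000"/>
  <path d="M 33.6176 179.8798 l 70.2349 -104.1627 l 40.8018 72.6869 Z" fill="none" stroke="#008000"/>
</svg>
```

G21
G90
G0 X126.2640 Y138.1306
M3 S256
G1 X234.5154 Y138.1306 F3817
G1 X234.5154 Y98.4758
G1 X126.2640 Y98.4758
G1 X126.2640 Y138.1306
G0 X267.8178 Y106.6746
M3 S749
G1 X55.7788 Y44.1427 F584
G1 X54.0324 Y46.2671
G1 X16.4979 Y82.6094
G1 X267.8178 Y106.6746
G0 X186.6943 Y96.7804
M3 S256
G1 X130.3899 Y92.6238 F3817
G1 X77.9750 Y88.9005
G1 X29.4495 Y85.6105
G0 X119.3581 Y116.2836
M3 S749
G1 X24.4635 Y106.8338 F584
G1 X83.7666 Y109.2460
G1 X173.2489 Y7.9967
G1 X203.6157 Y99.0236
G1 X119.3581 Y116.2836
G0 X205.0555 Y65.5693
M3 S256
G1 X203.0411 Y90.3034 F3817
G1 X208.4314 Y117.7467
G1 X206.0339 Y133.6753
G0 X33.6176 Y7.7712
M3 S256
G1 X103.8525 Y111.9339 F3817
G1 X144.6543 Y39.2470
G1 X33.6176 Y7.7712
M5
G0 X0.0000 Y0.0000

Since the viewBox matches the mm dimensions, user units are millimetres directly. The only transform is the Y-flip y_m = 187.6510 − y_svg.

Shape 1 is a rectangle drawn with `<polygon>`. Its stroke #008000 means engrave at S256, F3817. After flipping Y the toolpath is (126.2640,138.1306) → (234.5154,138.1306) → (234.5154,98.4758) → (126.2640,98.4758) → (126.2640,138.1306), returning to the start.

Shape 2 is a closed polygon drawn with `<polygon>`. Its stroke #ff8800 means cut at S749, F584. After flipping Y the toolpath is (267.8178,106.6746) → (55.7788,44.1427) → (54.0324,46.2671) → (16.4979,82.6094) → (267.8178,106.6746), returning to the start.

Shape 3 is a quadratic bezier drawn with `<path>`. Its stroke #008000 means engrave at S256, F3817. After flipping Y the toolpath is (186.6943,96.7804) → (130.3899,92.6238) → (77.9750,88.9005) → (29.4495,85.6105).

Shape 4 is a closed polygon drawn with `<path>`. Its stroke #ff8800 means cut at S749, F584. After flipping Y the toolpath is (119.3581,116.2836) → (24.4635,106.8338) → (83.7666,109.2460) → (173.2489,7.9967) → (203.6157,99.0236) → (119.3581,116.2836), returning to the start.

Shape 5 is a cubic bezier drawn with `<path>`. Its stroke #008000 means engrave at S256, F3817. After flipping Y the toolpath is (205.0555,65.5693) → (203.0411,90.3034) → (208.4314,117.7467) → (206.0339,133.6753).

Shape 6 is a closed polygon drawn with `<path>`. Its stroke #008000 means engrave at S256, F3817. After flipping Y the toolpath is (33.6176,7.7712) → (103.8525,111.9339) → (144.6543,39.2470) → (33.6176,7.7712), returning to the start.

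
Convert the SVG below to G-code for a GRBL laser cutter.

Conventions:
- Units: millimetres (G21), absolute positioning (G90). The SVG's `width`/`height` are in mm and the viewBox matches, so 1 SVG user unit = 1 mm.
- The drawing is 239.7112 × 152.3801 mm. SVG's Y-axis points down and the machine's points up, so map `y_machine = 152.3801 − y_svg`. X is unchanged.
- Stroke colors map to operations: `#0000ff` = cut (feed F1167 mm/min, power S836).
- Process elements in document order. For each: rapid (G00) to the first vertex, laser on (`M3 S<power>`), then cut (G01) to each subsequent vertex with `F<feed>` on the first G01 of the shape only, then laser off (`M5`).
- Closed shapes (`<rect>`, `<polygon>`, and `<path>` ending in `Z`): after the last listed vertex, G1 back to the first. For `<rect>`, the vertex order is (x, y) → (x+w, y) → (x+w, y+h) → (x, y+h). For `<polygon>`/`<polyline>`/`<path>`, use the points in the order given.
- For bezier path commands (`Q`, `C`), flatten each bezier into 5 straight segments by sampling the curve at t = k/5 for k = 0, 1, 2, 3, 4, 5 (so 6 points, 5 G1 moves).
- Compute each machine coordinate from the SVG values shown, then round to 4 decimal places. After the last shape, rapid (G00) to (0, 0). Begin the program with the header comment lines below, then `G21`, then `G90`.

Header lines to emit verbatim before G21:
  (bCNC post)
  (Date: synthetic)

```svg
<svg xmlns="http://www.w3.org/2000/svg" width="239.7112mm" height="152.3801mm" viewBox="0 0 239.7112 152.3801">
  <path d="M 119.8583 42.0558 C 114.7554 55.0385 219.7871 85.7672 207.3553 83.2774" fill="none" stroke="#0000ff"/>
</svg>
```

viewBox `0 0 239.7112 152.3801` with mm width/height → 1 unit = 1 mm. Flip: y_m = 152.3801 − y_svg.

**Shape 1** — `<path>` cubic bezier, stroke `#0000ff` → cut (S836, F1167). Control points (SVG): P0=(119.8583,42.0558), P1=(114.7554,55.0385), P2=(219.7871,85.7672), P3=(207.3553,83.2774); sampled at t=k/5. Machine vertices: (119.8583,110.3243) → (128.1919,100.8129) → (152.0331,89.4887) → (180.4573,78.7981) → (202.5395,71.1873) → (207.3553,69.1027). Open path.

(bCNC post)
(Date: synthetic)
G21
G90
G00 X119.8583 Y110.3243
M3 S836
G01 X128.1919 Y100.8129 F1167
G01 X152.0331 Y89.4887
G01 X180.4573 Y78.7981
G01 X202.5395 Y71.1873
G01 X207.3553 Y69.1027
M5
G00 X0.0000 Y0.0000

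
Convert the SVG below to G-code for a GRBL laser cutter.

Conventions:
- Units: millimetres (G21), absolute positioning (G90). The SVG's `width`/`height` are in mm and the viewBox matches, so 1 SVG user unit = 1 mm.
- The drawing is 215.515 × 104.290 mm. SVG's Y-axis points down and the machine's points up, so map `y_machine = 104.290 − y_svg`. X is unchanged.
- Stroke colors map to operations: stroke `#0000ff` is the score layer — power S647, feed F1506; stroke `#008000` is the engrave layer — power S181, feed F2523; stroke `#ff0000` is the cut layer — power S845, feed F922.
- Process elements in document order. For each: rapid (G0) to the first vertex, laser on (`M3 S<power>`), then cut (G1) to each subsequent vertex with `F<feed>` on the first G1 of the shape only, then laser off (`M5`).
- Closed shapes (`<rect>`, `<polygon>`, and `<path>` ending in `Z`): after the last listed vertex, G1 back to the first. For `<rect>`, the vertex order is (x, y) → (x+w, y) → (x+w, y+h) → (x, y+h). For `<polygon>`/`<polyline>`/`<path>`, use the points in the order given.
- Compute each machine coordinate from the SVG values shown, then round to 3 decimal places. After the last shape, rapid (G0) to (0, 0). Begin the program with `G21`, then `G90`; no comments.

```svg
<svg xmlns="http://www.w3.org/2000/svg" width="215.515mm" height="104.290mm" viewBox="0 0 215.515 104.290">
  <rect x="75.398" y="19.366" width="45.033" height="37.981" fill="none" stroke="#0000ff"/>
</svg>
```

G21
G90
G0 X75.398 Y84.924
M3 S647
G1 X120.431 Y84.924 F1506
G1 X120.431 Y46.943
G1 X75.398 Y46.943
G1 X75.398 Y84.924
M5
G0 X0.000 Y0.000

Since the viewBox matches the mm dimensions, user units are millimetres directly. The only transform is the Y-flip y_m = 104.290 − y_svg.

Shape 1 is a rectangle drawn with `<rect>`. Its stroke #0000ff means score at S647, F1506. After flipping Y the toolpath is (75.398,84.924) → (120.431,84.924) → (120.431,46.943) → (75.398,46.943) → (75.398,84.924), returning to the start.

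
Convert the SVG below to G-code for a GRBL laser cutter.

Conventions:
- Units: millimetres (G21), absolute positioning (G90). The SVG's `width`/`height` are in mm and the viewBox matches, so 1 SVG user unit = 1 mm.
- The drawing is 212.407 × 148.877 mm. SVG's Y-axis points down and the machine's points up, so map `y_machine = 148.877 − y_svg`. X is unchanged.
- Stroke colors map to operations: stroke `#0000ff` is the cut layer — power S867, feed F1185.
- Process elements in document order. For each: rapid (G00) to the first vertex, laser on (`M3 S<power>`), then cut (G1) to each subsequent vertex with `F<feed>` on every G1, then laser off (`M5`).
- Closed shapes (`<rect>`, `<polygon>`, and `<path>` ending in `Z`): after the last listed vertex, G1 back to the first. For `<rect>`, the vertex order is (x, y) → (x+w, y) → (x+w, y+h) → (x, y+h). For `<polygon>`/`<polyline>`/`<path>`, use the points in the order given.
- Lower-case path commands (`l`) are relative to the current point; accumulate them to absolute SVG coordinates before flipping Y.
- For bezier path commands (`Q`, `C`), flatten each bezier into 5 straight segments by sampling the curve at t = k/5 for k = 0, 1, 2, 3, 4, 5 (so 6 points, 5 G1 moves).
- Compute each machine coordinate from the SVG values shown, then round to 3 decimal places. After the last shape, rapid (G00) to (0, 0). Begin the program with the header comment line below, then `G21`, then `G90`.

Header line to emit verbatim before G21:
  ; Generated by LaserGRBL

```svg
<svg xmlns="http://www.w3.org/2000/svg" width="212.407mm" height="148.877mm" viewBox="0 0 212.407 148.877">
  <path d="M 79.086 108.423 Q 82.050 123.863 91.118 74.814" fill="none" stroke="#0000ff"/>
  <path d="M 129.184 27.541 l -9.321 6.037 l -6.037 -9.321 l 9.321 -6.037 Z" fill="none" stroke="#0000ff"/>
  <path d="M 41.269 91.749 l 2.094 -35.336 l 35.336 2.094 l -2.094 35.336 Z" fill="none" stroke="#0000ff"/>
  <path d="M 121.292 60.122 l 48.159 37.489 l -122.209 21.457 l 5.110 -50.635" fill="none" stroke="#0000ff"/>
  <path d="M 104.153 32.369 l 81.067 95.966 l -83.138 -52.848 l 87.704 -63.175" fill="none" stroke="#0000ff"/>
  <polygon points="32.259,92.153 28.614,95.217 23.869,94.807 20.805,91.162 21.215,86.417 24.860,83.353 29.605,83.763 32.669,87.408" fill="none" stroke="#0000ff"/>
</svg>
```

viewBox `0 0 212.407 148.877` with mm width/height → 1 unit = 1 mm. Flip: y_m = 148.877 − y_svg.

**Shape 1** — `<path>` quadratic bezier, stroke `#0000ff` → cut (S867, F1185). Control points (SVG): P0=(79.086,108.423), P1=(82.050,123.863), P2=(91.118,74.814); sampled at t=k/5. Machine vertices: (79.086,40.454) → (80.516,36.858) → (82.434,38.420) → (84.840,45.142) → (87.735,57.023) → (91.118,74.063). Open path.

**Shape 2** — `<path>` regular polygon, stroke `#0000ff` → cut (S867, F1185). Machine vertices: (129.184,121.336) → (119.863,115.299) → (113.826,124.620) → (123.147,130.657) → (129.184,121.336). Closed: final G1 returns to the first vertex.

**Shape 3** — `<path>` regular polygon, stroke `#0000ff` → cut (S867, F1185). Machine vertices: (41.269,57.128) → (43.363,92.464) → (78.699,90.370) → (76.605,55.034) → (41.269,57.128). Closed: final G1 returns to the first vertex.

**Shape 4** — `<path>` open polyline, stroke `#0000ff` → cut (S867, F1185). Machine vertices: (121.292,88.755) → (169.451,51.266) → (47.242,29.809) → (52.352,80.444). Open path.

**Shape 5** — `<path>` open polyline, stroke `#0000ff` → cut (S867, F1185). Machine vertices: (104.153,116.508) → (185.220,20.542) → (102.082,73.390) → (189.786,136.565). Open path.

**Shape 6** — `<polygon>` regular polygon, stroke `#0000ff` → cut (S867, F1185). Machine vertices: (32.259,56.724) → (28.614,53.660) → (23.869,54.070) → (20.805,57.715) → (21.215,62.460) → (24.860,65.524) → (29.605,65.114) → (32.669,61.469) → (32.259,56.724). Closed: final G1 returns to the first vertex.

; Generated by LaserGRBL
G21
G90
G00 X79.086 Y40.454
M3 S867
G1 X80.516 Y36.858 F1185
G1 X82.434 Y38.420 F1185
G1 X84.840 Y45.142 F1185
G1 X87.735 Y57.023 F1185
G1 X91.118 Y74.063 F1185
M5
G00 X129.184 Y121.336
M3 S867
G1 X119.863 Y115.299 F1185
G1 X113.826 Y124.620 F1185
G1 X123.147 Y130.657 F1185
G1 X129.184 Y121.336 F1185
M5
G00 X41.269 Y57.128
M3 S867
G1 X43.363 Y92.464 F1185
G1 X78.699 Y90.370 F1185
G1 X76.605 Y55.034 F1185
G1 X41.269 Y57.128 F1185
M5
G00 X121.292 Y88.755
M3 S867
G1 X169.451 Y51.266 F1185
G1 X47.242 Y29.809 F1185
G1 X52.352 Y80.444 F1185
M5
G00 X104.153 Y116.508
M3 S867
G1 X185.220 Y20.542 F1185
G1 X102.082 Y73.390 F1185
G1 X189.786 Y136.565 F1185
M5
G00 X32.259 Y56.724
M3 S867
G1 X28.614 Y53.660 F1185
G1 X23.869 Y54.070 F1185
G1 X20.805 Y57.715 F1185
G1 X21.215 Y62.460 F1185
G1 X24.860 Y65.524 F1185
G1 X29.605 Y65.114 F1185
G1 X32.669 Y61.469 F1185
G1 X32.259 Y56.724 F1185
M5
G00 X0.000 Y0.000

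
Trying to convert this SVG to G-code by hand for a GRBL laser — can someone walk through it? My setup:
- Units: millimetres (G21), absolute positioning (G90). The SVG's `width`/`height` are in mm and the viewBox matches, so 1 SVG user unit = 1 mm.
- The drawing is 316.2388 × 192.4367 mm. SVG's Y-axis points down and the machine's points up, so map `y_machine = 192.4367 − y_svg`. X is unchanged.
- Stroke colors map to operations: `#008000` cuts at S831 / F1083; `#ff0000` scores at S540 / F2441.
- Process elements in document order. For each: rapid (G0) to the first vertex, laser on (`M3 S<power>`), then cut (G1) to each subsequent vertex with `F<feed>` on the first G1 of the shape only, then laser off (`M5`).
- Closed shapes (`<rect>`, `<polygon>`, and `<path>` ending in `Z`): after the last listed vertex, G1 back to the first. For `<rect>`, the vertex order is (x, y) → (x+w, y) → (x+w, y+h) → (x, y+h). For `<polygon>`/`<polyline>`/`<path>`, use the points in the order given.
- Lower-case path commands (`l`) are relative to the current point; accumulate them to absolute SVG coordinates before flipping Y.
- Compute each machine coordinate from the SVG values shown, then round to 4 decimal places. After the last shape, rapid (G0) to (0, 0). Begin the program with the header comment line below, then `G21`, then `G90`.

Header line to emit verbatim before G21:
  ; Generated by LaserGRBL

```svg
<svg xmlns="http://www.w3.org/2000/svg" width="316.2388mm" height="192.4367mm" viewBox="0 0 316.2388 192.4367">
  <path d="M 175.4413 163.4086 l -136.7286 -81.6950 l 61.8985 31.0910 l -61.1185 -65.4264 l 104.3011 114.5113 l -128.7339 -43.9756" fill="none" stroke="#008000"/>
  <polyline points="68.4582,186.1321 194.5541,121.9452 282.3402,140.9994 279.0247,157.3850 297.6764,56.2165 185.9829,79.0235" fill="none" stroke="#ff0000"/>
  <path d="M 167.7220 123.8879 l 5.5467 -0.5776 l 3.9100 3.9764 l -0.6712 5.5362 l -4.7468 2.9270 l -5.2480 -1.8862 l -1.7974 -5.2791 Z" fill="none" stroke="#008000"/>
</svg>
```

; Generated by LaserGRBL
G21
G90
G0 X175.4413 Y29.0281
M3 S831
G1 X38.7127 Y110.7231 F1083
G1 X100.6112 Y79.6321
G1 X39.4927 Y145.0585
G1 X143.7938 Y30.5472
G1 X15.0599 Y74.5228
M5
G0 X68.4582 Y6.3046
M3 S540
G1 X194.5541 Y70.4915 F2441
G1 X282.3402 Y51.4373
G1 X279.0247 Y35.0517
G1 X297.6764 Y136.2202
G1 X185.9829 Y113.4132
M5
G0 X167.7220 Y68.5488
M3 S831
G1 X173.2687 Y69.1264 F1083
G1 X177.1787 Y65.1500
G1 X176.5075 Y59.6138
G1 X171.7607 Y56.6868
G1 X166.5127 Y58.5730
G1 X164.7153 Y63.8521
G1 X167.7220 Y68.5488
M5
G0 X0.0000 Y0.0000

viewBox `0 0 316.2388 192.4367` with mm width/height → 1 unit = 1 mm. Flip: y_m = 192.4367 − y_svg.

**Shape 1** — `<path>` open polyline, stroke `#008000` → cut (S831, F1083). Machine vertices: (175.4413,29.0281) → (38.7127,110.7231) → (100.6112,79.6321) → (39.4927,145.0585) → (143.7938,30.5472) → (15.0599,74.5228). Open path.

**Shape 2** — `<polyline>` open polyline, stroke `#ff0000` → score (S540, F2441). Machine vertices: (68.4582,6.3046) → (194.5541,70.4915) → (282.3402,51.4373) → (279.0247,35.0517) → (297.6764,136.2202) → (185.9829,113.4132). Open path.

**Shape 3** — `<path>` regular polygon, stroke `#008000` → cut (S831, F1083). Machine vertices: (167.7220,68.5488) → (173.2687,69.1264) → (177.1787,65.1500) → (176.5075,59.6138) → (171.7607,56.6868) → (166.5127,58.5730) → (164.7153,63.8521) → (167.7220,68.5488). Closed: final G1 returns to the first vertex.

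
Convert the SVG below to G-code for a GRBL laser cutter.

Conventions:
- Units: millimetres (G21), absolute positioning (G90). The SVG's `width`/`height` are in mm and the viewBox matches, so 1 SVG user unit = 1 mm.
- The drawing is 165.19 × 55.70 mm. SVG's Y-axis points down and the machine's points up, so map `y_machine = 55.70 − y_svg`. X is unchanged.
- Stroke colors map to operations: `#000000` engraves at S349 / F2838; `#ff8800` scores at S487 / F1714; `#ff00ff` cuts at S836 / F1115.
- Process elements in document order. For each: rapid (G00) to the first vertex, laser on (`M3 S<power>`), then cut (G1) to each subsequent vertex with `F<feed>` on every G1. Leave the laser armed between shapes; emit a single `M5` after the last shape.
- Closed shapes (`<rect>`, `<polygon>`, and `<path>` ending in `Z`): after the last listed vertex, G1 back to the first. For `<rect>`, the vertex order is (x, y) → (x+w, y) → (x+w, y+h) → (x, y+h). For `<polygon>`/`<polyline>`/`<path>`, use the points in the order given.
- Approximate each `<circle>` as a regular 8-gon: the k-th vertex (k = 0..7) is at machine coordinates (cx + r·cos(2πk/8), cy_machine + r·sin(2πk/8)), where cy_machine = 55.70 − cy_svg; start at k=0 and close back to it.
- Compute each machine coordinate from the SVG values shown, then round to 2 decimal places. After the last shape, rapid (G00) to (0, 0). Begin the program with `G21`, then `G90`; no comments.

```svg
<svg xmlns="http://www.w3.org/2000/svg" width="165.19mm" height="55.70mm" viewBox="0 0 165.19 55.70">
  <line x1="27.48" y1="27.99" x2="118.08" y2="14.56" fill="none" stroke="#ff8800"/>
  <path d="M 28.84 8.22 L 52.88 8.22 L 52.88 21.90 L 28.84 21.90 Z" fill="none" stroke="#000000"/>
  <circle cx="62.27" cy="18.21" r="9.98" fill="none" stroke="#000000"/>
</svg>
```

1 u = 1 mm; y_m = 55.70 − y.

[1] `<line>` line segment, #ff8800→score S487 F1714: (27.48,27.71) → (118.08,41.14)

[2] `<path>` rectangle, #000000→engrave S349 F2838: (28.84,47.48) → (52.88,47.48) → (52.88,33.80) → (28.84,33.80) → (28.84,47.48) (closed)

[3] `<circle>` circle, #000000→engrave S349 F2838: (72.25,37.49) → (69.33,44.55) → (62.27,47.47) → (55.21,44.55) → (52.29,37.49) → (55.21,30.43) → (62.27,27.51) → (69.33,30.43) → (72.25,37.49) (closed)

G21
G90
G00 X27.48 Y27.71
M3 S487
G1 X118.08 Y41.14 F1714
G00 X28.84 Y47.48
M3 S349
G1 X52.88 Y47.48 F2838
G1 X52.88 Y33.80 F2838
G1 X28.84 Y33.80 F2838
G1 X28.84 Y47.48 F2838
G00 X72.25 Y37.49
M3 S349
G1 X69.33 Y44.55 F2838
G1 X62.27 Y47.47 F2838
G1 X55.21 Y44.55 F2838
G1 X52.29 Y37.49 F2838
G1 X55.21 Y30.43 F2838
G1 X62.27 Y27.51 F2838
G1 X69.33 Y30.43 F2838
G1 X72.25 Y37.49 F2838
M5
G00 X0.00 Y0.00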